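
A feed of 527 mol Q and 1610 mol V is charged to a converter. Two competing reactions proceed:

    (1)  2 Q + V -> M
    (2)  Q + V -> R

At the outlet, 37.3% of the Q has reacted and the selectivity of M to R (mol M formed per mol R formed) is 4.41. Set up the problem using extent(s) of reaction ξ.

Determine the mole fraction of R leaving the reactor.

Conversion of Q: Q consumed = 0.373 × 527 = 196.6 mol = 2ξ₁ + 1ξ₂.
Selectivity: 1ξ₁ / (1ξ₂) = 4.41 → ξ₁ = 4.41 ξ₂.
Substitute: (2·4.41 + 1) ξ₂ = 196.6 → ξ₂ = 20.02 mol, ξ₁ = 88.28 mol.
Outlet amounts (n = n₀ + Σ ν·ξ):
  Q: 527 − 2(88.28) − 1(20.02) = 330.4
  V: 1610 − 1(88.28) − 1(20.02) = 1502
  M: 0 + 1(88.28) = 88.28
  R: 0 + 1(20.02) = 20.02
Total out = 1940 mol; y_R = 20.02 / 1940 = 0.01032.

0.0103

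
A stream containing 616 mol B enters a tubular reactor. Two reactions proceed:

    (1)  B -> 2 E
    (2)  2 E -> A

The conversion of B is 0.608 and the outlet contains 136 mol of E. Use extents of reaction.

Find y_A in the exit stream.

0.448

Conversion of B: B consumed = 1ξ₁ = 0.608 × 616 → ξ₁ = 374.5 mol.
E balance: n_E = 0 + 2ξ₁ − 2ξ₂ = 136 → ξ₂ = (2·374.5 − 136)/2 = 306.5 mol.
Outlet amounts (n = n₀ + Σ ν·ξ):
  B: 616 − 1(374.5) = 241.5
  E: 0 + 2(374.5) − 2(306.5) = 136
  A: 0 + 1(306.5) = 306.5
Total out = 684 mol; y_A = 306.5 / 684 = 0.4481.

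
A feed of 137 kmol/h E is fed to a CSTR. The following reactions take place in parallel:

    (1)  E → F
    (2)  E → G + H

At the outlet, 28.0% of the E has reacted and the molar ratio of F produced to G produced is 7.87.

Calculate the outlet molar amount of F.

34 kmol/h

Conversion of E: E consumed = 0.28 × 137 = 38.36 kmol/h = 1ξ₁ + 1ξ₂.
Selectivity: 1ξ₁ / (1ξ₂) = 7.87 → ξ₁ = 7.87 ξ₂.
Substitute: (1·7.87 + 1) ξ₂ = 38.36 → ξ₂ = 4.325 kmol/h, ξ₁ = 34.04 kmol/h.
Outlet amounts (n = n₀ + Σ ν·ξ):
  E: 137 − 1(34.04) − 1(4.325) = 98.64
  F: 0 + 1(34.04) = 34.04
  G: 0 + 1(4.325) = 4.325
  H: 0 + 1(4.325) = 4.325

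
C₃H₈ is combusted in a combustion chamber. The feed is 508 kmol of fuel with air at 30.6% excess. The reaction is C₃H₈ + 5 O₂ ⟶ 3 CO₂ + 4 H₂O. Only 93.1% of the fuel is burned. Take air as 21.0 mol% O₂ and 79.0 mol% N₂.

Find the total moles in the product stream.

Stoichiometric O₂ = 5 × 508 = 2540 kmol; O₂ fed = 2540 × 1.306 = 3317 kmol.
N₂ fed = 3317 × 79/21 = 12480 kmol.
Fuel reacted = 0.931 × 508 → ξ = 472.9 kmol.
Outlet (n = n₀ + ν ξ):
  C₃H₈: 508 − 1(472.9) = 35.05
  O₂: 3317 − 5(472.9) = 952.5
  N₂: 12480 (inert)
  CO₂: 0 + 3(472.9) = 1419
  H₂O: 0 + 4(472.9) = 1892
Total out = 35.05 + 952.5 + 12480 + 1419 + 1892 = 16780 kmol.

16800 kmol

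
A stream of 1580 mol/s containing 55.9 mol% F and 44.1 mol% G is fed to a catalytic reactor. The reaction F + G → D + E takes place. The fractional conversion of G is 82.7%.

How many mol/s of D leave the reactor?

G reacted = 0.827 × 696.8 = 576.2 mol/s; ν_G = −1, so ξ = 576.2/1 = 576.2 mol/s.
Outlet amounts (n = n₀ + ν ξ):
  F: 883.2 − 1(576.2) = 307
  G: 696.8 − 1(576.2) = 120.5
  D: 0 + 1(576.2) = 576.2
  E: 0 + 1(576.2) = 576.2

576 mol/s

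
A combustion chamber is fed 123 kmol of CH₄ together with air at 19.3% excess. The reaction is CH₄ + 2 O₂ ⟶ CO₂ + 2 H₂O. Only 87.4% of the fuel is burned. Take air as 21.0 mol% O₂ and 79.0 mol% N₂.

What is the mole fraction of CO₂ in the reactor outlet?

0.0707

Stoichiometric O₂ = 2 × 123 = 246 kmol; O₂ fed = 246 × 1.193 = 293.5 kmol.
N₂ fed = 293.5 × 79/21 = 1104 kmol.
Fuel reacted = 0.874 × 123 → ξ = 107.5 kmol.
Outlet (n = n₀ + ν ξ):
  CH₄: 123 − 1(107.5) = 15.5
  O₂: 293.5 − 2(107.5) = 78.47
  N₂: 1104 (inert)
  CO₂: 0 + 1(107.5) = 107.5
  H₂O: 0 + 2(107.5) = 215
Total out = 1521 kmol; y_CO₂ = 107.5 / 1521 = 0.0707.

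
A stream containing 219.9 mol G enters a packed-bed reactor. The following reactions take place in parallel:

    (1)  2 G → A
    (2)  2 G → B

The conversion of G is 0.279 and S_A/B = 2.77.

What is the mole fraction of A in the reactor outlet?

Conversion of G: G consumed = 0.279 × 219.9 = 61.35 mol = 2ξ₁ + 2ξ₂.
Selectivity: 1ξ₁ / (1ξ₂) = 2.77 → ξ₁ = 2.77 ξ₂.
Substitute: (2·2.77 + 2) ξ₂ = 61.35 → ξ₂ = 8.137 mol, ξ₁ = 22.54 mol.
Outlet amounts (n = n₀ + Σ ν·ξ):
  G: 219.9 − 2(22.54) − 2(8.137) = 158.5
  A: 0 + 1(22.54) = 22.54
  B: 0 + 1(8.137) = 8.137
Total out = 189.2 mol; y_A = 22.54 / 189.2 = 0.1191.

0.119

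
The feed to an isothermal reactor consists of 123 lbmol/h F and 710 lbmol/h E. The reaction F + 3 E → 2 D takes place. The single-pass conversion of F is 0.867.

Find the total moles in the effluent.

620 lbmol/h

F reacted = 0.867 × 123 = 106.6 lbmol/h; ν_F = −1, so ξ = 106.6/1 = 106.6 lbmol/h.
Outlet amounts (n = n₀ + ν ξ):
  F: 123 − 1(106.6) = 16.36
  E: 710 − 3(106.6) = 390.1
  D: 0 + 2(106.6) = 213.3
Total out = 16.36 + 390.1 + 213.3 = 619.7 lbmol/h.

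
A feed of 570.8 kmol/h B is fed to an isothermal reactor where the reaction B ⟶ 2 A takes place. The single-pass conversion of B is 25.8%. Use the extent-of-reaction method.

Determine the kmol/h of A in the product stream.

B reacted = 0.258 × 570.8 = 147.3 kmol/h; ν_B = −1, so ξ = 147.3/1 = 147.3 kmol/h.
Outlet amounts (n = n₀ + ν ξ):
  B: 570.8 − 1(147.3) = 423.5
  A: 0 + 2(147.3) = 294.5

295 kmol/h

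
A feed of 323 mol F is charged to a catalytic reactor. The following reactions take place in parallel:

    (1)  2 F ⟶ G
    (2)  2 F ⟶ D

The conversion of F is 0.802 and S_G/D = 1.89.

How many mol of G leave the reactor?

84.7 mol

Conversion of F: F consumed = 0.802 × 323 = 259 mol = 2ξ₁ + 2ξ₂.
Selectivity: 1ξ₁ / (1ξ₂) = 1.89 → ξ₁ = 1.89 ξ₂.
Substitute: (2·1.89 + 2) ξ₂ = 259 → ξ₂ = 44.82 mol, ξ₁ = 84.71 mol.
Outlet amounts (n = n₀ + Σ ν·ξ):
  F: 323 − 2(84.71) − 2(44.82) = 63.95
  G: 0 + 1(84.71) = 84.71
  D: 0 + 1(44.82) = 44.82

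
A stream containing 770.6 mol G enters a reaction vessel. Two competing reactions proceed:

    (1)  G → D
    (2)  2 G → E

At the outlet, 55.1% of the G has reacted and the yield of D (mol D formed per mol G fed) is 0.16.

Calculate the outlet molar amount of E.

Yield of D: 1ξ₁ / 770.6 = 0.16 → ξ₁ = 123.3 mol.
Conversion of G: 1ξ₁ + 2ξ₂ = 0.551 × 770.6 = 424.6 → ξ₂ = 150.7 mol.
Outlet amounts (n = n₀ + Σ ν·ξ):
  G: 770.6 − 1(123.3) − 2(150.7) = 346
  D: 0 + 1(123.3) = 123.3
  E: 0 + 1(150.7) = 150.7

151 mol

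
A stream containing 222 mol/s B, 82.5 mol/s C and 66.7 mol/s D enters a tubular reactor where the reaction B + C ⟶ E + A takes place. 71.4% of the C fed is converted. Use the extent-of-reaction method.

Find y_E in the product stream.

0.159

C reacted = 0.714 × 82.5 = 58.9 mol/s; ν_C = −1, so ξ = 58.9/1 = 58.9 mol/s.
Outlet amounts (n = n₀ + ν ξ):
  B: 222 − 1(58.9) = 163.1
  C: 82.5 − 1(58.9) = 23.6
  E: 0 + 1(58.9) = 58.9
  A: 0 + 1(58.9) = 58.9
  D: 66.7 (inert)
Total out = 371.2 mol/s; y_E = 58.9 / 371.2 = 0.1587.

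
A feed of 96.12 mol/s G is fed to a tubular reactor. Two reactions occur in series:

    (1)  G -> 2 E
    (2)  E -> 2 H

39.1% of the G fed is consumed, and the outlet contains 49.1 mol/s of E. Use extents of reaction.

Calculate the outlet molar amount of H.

52.1 mol/s

Conversion of G: G consumed = 1ξ₁ = 0.391 × 96.12 → ξ₁ = 37.58 mol/s.
E balance: n_E = 0 + 2ξ₁ − 1ξ₂ = 49.1 → ξ₂ = (2·37.58 − 49.1)/1 = 26.07 mol/s.
Outlet amounts (n = n₀ + Σ ν·ξ):
  G: 96.12 − 1(37.58) = 58.54
  E: 0 + 2(37.58) − 1(26.07) = 49.1
  H: 0 + 2(26.07) = 52.13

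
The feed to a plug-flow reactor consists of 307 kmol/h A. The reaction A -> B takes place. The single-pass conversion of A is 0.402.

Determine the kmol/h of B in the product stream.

123 kmol/h

A reacted = 0.402 × 307 = 123.4 kmol/h; ν_A = −1, so ξ = 123.4/1 = 123.4 kmol/h.
Outlet amounts (n = n₀ + ν ξ):
  A: 307 − 1(123.4) = 183.6
  B: 0 + 1(123.4) = 123.4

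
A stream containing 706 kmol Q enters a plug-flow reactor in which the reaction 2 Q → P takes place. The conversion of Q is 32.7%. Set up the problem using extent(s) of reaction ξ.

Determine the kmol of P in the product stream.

Q reacted = 0.327 × 706 = 230.9 kmol; ν_Q = −2, so ξ = 230.9/2 = 115.4 kmol.
Outlet amounts (n = n₀ + ν ξ):
  Q: 706 − 2(115.4) = 475.1
  P: 0 + 1(115.4) = 115.4

115 kmol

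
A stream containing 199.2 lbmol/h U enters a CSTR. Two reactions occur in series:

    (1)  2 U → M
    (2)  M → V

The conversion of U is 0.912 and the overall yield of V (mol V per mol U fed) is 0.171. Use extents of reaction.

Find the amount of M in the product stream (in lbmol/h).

56.8 lbmol/h

Conversion of U: U consumed = 2ξ₁ = 0.912 × 199.2 → ξ₁ = 90.84 lbmol/h.
Yield of V: 1ξ₂ / 199.2 = 0.171 → ξ₂ = 34.06 lbmol/h.
Outlet amounts (n = n₀ + Σ ν·ξ):
  U: 199.2 − 2(90.84) = 17.53
  M: 0 + 1(90.84) − 1(34.06) = 56.77
  V: 0 + 1(34.06) = 34.06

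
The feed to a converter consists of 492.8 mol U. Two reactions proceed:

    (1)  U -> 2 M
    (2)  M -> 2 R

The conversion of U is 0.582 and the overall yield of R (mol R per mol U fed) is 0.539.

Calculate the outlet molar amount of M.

Conversion of U: U consumed = 1ξ₁ = 0.582 × 492.8 → ξ₁ = 286.8 mol.
Yield of R: 2ξ₂ / 492.8 = 0.539 → ξ₂ = 132.8 mol.
Outlet amounts (n = n₀ + Σ ν·ξ):
  U: 492.8 − 1(286.8) = 206
  M: 0 + 2(286.8) − 1(132.8) = 440.8
  R: 0 + 2(132.8) = 265.6

441 mol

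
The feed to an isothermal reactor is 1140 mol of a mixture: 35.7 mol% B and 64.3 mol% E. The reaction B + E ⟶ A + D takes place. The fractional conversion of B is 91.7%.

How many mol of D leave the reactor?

B reacted = 0.917 × 407 = 373.2 mol; ν_B = −1, so ξ = 373.2/1 = 373.2 mol.
Outlet amounts (n = n₀ + ν ξ):
  B: 407 − 1(373.2) = 33.78
  E: 733 − 1(373.2) = 359.8
  A: 0 + 1(373.2) = 373.2
  D: 0 + 1(373.2) = 373.2

373 mol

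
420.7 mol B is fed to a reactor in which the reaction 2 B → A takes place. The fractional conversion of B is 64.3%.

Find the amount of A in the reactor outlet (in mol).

B reacted = 0.643 × 420.7 = 270.5 mol; ν_B = −2, so ξ = 270.5/2 = 135.3 mol.
Outlet amounts (n = n₀ + ν ξ):
  B: 420.7 − 2(135.3) = 150.2
  A: 0 + 1(135.3) = 135.3

135 mol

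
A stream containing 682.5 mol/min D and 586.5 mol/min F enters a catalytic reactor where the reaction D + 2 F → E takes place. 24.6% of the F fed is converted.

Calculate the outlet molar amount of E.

72.1 mol/min

F reacted = 0.246 × 586.5 = 144.3 mol/min; ν_F = −2, so ξ = 144.3/2 = 72.14 mol/min.
Outlet amounts (n = n₀ + ν ξ):
  D: 682.5 − 1(72.14) = 610.4
  F: 586.5 − 2(72.14) = 442.2
  E: 0 + 1(72.14) = 72.14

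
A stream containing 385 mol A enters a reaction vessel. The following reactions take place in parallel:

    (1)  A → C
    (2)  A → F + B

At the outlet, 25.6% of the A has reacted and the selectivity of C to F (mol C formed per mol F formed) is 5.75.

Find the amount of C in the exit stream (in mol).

84 mol

Conversion of A: A consumed = 0.256 × 385 = 98.56 mol = 1ξ₁ + 1ξ₂.
Selectivity: 1ξ₁ / (1ξ₂) = 5.75 → ξ₁ = 5.75 ξ₂.
Substitute: (1·5.75 + 1) ξ₂ = 98.56 → ξ₂ = 14.6 mol, ξ₁ = 83.96 mol.
Outlet amounts (n = n₀ + Σ ν·ξ):
  A: 385 − 1(83.96) − 1(14.6) = 286.4
  C: 0 + 1(83.96) = 83.96
  F: 0 + 1(14.6) = 14.6
  B: 0 + 1(14.6) = 14.6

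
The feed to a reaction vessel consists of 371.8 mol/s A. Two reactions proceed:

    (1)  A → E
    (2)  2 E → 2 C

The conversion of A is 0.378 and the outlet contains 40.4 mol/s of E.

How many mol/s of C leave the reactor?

Conversion of A: A consumed = 1ξ₁ = 0.378 × 371.8 → ξ₁ = 140.5 mol/s.
E balance: n_E = 0 + 1ξ₁ − 2ξ₂ = 40.4 → ξ₂ = (1·140.5 − 40.4)/2 = 50.07 mol/s.
Outlet amounts (n = n₀ + Σ ν·ξ):
  A: 371.8 − 1(140.5) = 231.3
  E: 0 + 1(140.5) − 2(50.07) = 40.4
  C: 0 + 2(50.07) = 100.1

100 mol/s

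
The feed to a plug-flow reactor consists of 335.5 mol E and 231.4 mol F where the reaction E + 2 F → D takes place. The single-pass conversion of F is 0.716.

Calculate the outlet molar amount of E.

F reacted = 0.716 × 231.4 = 165.7 mol; ν_F = −2, so ξ = 165.7/2 = 82.84 mol.
Outlet amounts (n = n₀ + ν ξ):
  E: 335.5 − 1(82.84) = 252.7
  F: 231.4 − 2(82.84) = 65.72
  D: 0 + 1(82.84) = 82.84

253 mol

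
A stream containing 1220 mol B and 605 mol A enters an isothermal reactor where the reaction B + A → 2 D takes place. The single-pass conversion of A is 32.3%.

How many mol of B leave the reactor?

A reacted = 0.323 × 605 = 195.4 mol; ν_A = −1, so ξ = 195.4/1 = 195.4 mol.
Outlet amounts (n = n₀ + ν ξ):
  B: 1220 − 1(195.4) = 1025
  A: 605 − 1(195.4) = 409.6
  D: 0 + 2(195.4) = 390.8

1020 mol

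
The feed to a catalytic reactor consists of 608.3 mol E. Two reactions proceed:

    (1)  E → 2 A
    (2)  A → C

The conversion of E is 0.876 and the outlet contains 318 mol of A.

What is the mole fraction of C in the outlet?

Conversion of E: E consumed = 1ξ₁ = 0.876 × 608.3 → ξ₁ = 532.9 mol.
A balance: n_A = 0 + 2ξ₁ − 1ξ₂ = 318 → ξ₂ = (2·532.9 − 318)/1 = 747.7 mol.
Outlet amounts (n = n₀ + Σ ν·ξ):
  E: 608.3 − 1(532.9) = 75.43
  A: 0 + 2(532.9) − 1(747.7) = 318
  C: 0 + 1(747.7) = 747.7
Total out = 1141 mol; y_C = 747.7 / 1141 = 0.6552.

0.655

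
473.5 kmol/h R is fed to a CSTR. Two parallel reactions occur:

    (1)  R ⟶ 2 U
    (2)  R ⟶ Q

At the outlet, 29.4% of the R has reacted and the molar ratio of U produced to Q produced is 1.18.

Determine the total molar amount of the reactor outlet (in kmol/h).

525 kmol/h

Conversion of R: R consumed = 0.294 × 473.5 = 139.2 kmol/h = 1ξ₁ + 1ξ₂.
Selectivity: 2ξ₁ / (1ξ₂) = 1.18 → ξ₁ = 0.59 ξ₂.
Substitute: (1·0.59 + 1) ξ₂ = 139.2 → ξ₂ = 87.55 kmol/h, ξ₁ = 51.66 kmol/h.
Outlet amounts (n = n₀ + Σ ν·ξ):
  R: 473.5 − 1(51.66) − 1(87.55) = 334.3
  U: 0 + 2(51.66) = 103.3
  Q: 0 + 1(87.55) = 87.55
Total out = 334.3 + 103.3 + 87.55 = 525.2 kmol/h.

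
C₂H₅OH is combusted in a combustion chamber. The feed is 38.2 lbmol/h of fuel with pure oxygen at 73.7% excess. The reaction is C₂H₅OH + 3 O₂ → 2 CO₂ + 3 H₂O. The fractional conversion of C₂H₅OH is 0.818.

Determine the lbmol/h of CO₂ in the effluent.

62.5 lbmol/h

Stoichiometric O₂ = 3 × 38.2 = 114.6 lbmol/h; O₂ fed = 114.6 × 1.737 = 199.1 lbmol/h.
Fuel reacted = 0.818 × 38.2 → ξ = 31.25 lbmol/h.
Outlet (n = n₀ + ν ξ):
  C₂H₅OH: 38.2 − 1(31.25) = 6.952
  O₂: 199.1 − 3(31.25) = 105.3
  CO₂: 0 + 2(31.25) = 62.5
  H₂O: 0 + 3(31.25) = 93.74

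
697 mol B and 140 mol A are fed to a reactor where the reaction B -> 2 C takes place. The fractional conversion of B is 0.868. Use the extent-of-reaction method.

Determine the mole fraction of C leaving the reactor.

B reacted = 0.868 × 697 = 605 mol; ν_B = −1, so ξ = 605/1 = 605 mol.
Outlet amounts (n = n₀ + ν ξ):
  B: 697 − 1(605) = 92
  C: 0 + 2(605) = 1210
  A: 140 (inert)
Total out = 1442 mol; y_C = 1210 / 1442 = 0.8391.

0.839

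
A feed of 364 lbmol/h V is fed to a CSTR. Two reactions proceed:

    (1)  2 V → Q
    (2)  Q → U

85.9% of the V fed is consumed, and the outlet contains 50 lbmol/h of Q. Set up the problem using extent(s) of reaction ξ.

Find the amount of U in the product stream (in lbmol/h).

106 lbmol/h

Conversion of V: V consumed = 2ξ₁ = 0.859 × 364 → ξ₁ = 156.3 lbmol/h.
Q balance: n_Q = 0 + 1ξ₁ − 1ξ₂ = 50 → ξ₂ = (1·156.3 − 50)/1 = 106.3 lbmol/h.
Outlet amounts (n = n₀ + Σ ν·ξ):
  V: 364 − 2(156.3) = 51.32
  Q: 0 + 1(156.3) − 1(106.3) = 50
  U: 0 + 1(106.3) = 106.3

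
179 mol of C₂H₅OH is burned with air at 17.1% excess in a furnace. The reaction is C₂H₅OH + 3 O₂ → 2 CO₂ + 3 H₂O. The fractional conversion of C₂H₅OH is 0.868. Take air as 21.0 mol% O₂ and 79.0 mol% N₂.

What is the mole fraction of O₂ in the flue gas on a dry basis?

Stoichiometric O₂ = 3 × 179 = 537 mol; O₂ fed = 537 × 1.171 = 628.8 mol.
N₂ fed = 628.8 × 79/21 = 2366 mol.
Fuel reacted = 0.868 × 179 → ξ = 155.4 mol.
Outlet (n = n₀ + ν ξ):
  C₂H₅OH: 179 − 1(155.4) = 23.63
  O₂: 628.8 − 3(155.4) = 162.7
  N₂: 2366 (inert)
  CO₂: 0 + 2(155.4) = 310.7
  H₂O: 0 + 3(155.4) = 466.1
Dry total = 2863 mol; y_O₂ (dry) = 162.7 / 2863 = 0.05684.

0.0568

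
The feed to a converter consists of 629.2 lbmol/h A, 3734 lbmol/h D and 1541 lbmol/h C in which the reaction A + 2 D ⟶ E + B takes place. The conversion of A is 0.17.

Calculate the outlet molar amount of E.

A reacted = 0.17 × 629.2 = 107 lbmol/h; ν_A = −1, so ξ = 107/1 = 107 lbmol/h.
Outlet amounts (n = n₀ + ν ξ):
  A: 629.2 − 1(107) = 522.2
  D: 3734 − 2(107) = 3520
  E: 0 + 1(107) = 107
  B: 0 + 1(107) = 107
  C: 1541 (inert)

107 lbmol/h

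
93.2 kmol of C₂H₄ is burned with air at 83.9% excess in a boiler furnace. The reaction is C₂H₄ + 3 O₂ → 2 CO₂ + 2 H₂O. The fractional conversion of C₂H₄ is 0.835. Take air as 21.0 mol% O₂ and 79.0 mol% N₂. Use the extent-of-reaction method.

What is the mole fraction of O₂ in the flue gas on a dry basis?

0.118

Stoichiometric O₂ = 3 × 93.2 = 279.6 kmol; O₂ fed = 279.6 × 1.839 = 514.2 kmol.
N₂ fed = 514.2 × 79/21 = 1934 kmol.
Fuel reacted = 0.835 × 93.2 → ξ = 77.82 kmol.
Outlet (n = n₀ + ν ξ):
  C₂H₄: 93.2 − 1(77.82) = 15.38
  O₂: 514.2 − 3(77.82) = 280.7
  N₂: 1934 (inert)
  CO₂: 0 + 2(77.82) = 155.6
  H₂O: 0 + 2(77.82) = 155.6
Dry total = 2386 kmol; y_O₂ (dry) = 280.7 / 2386 = 0.1176.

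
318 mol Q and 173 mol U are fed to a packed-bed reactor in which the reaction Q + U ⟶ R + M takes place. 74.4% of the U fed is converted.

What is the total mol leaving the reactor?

491 mol

U reacted = 0.744 × 173 = 128.7 mol; ν_U = −1, so ξ = 128.7/1 = 128.7 mol.
Outlet amounts (n = n₀ + ν ξ):
  Q: 318 − 1(128.7) = 189.3
  U: 173 − 1(128.7) = 44.29
  R: 0 + 1(128.7) = 128.7
  M: 0 + 1(128.7) = 128.7
Total out = 189.3 + 44.29 + 128.7 + 128.7 = 491 mol.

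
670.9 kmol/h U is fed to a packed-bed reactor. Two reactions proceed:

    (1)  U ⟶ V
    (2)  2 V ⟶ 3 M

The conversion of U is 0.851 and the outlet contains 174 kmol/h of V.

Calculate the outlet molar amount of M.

Conversion of U: U consumed = 1ξ₁ = 0.851 × 670.9 → ξ₁ = 570.9 kmol/h.
V balance: n_V = 0 + 1ξ₁ − 2ξ₂ = 174 → ξ₂ = (1·570.9 − 174)/2 = 198.5 kmol/h.
Outlet amounts (n = n₀ + Σ ν·ξ):
  U: 670.9 − 1(570.9) = 99.96
  V: 0 + 1(570.9) − 2(198.5) = 174
  M: 0 + 3(198.5) = 595.4

595 kmol/h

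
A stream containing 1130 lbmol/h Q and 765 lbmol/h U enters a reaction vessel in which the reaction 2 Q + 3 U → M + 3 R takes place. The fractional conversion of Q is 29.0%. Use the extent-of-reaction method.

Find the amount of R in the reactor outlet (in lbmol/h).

492 lbmol/h

Q reacted = 0.29 × 1130 = 327.7 lbmol/h; ν_Q = −2, so ξ = 327.7/2 = 163.8 lbmol/h.
Outlet amounts (n = n₀ + ν ξ):
  Q: 1130 − 2(163.8) = 802.3
  U: 765 − 3(163.8) = 273.5
  M: 0 + 1(163.8) = 163.8
  R: 0 + 3(163.8) = 491.5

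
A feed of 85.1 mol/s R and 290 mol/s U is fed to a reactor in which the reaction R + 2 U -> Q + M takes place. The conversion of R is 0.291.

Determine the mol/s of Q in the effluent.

R reacted = 0.291 × 85.1 = 24.76 mol/s; ν_R = −1, so ξ = 24.76/1 = 24.76 mol/s.
Outlet amounts (n = n₀ + ν ξ):
  R: 85.1 − 1(24.76) = 60.34
  U: 290 − 2(24.76) = 240.5
  Q: 0 + 1(24.76) = 24.76
  M: 0 + 1(24.76) = 24.76

24.8 mol/s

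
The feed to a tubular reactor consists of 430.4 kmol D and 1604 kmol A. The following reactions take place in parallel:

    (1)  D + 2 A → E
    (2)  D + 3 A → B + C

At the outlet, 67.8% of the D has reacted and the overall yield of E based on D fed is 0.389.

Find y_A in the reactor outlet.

0.618

Yield of E: 1ξ₁ / 430.4 = 0.389 → ξ₁ = 167.4 kmol.
Conversion of D: 1ξ₁ + 1ξ₂ = 0.678 × 430.4 = 291.8 → ξ₂ = 124.4 kmol.
Outlet amounts (n = n₀ + Σ ν·ξ):
  D: 430.4 − 1(167.4) − 1(124.4) = 138.6
  A: 1604 − 2(167.4) − 3(124.4) = 896
  E: 0 + 1(167.4) = 167.4
  B: 0 + 1(124.4) = 124.4
  C: 0 + 1(124.4) = 124.4
Total out = 1451 kmol; y_A = 896 / 1451 = 0.6176.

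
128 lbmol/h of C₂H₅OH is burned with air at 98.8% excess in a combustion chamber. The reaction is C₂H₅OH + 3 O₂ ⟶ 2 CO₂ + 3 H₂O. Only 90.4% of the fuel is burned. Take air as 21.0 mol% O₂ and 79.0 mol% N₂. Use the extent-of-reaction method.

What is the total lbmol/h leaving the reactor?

Stoichiometric O₂ = 3 × 128 = 384 lbmol/h; O₂ fed = 384 × 1.988 = 763.4 lbmol/h.
N₂ fed = 763.4 × 79/21 = 2872 lbmol/h.
Fuel reacted = 0.904 × 128 → ξ = 115.7 lbmol/h.
Outlet (n = n₀ + ν ξ):
  C₂H₅OH: 128 − 1(115.7) = 12.29
  O₂: 763.4 − 3(115.7) = 416.3
  N₂: 2872 (inert)
  CO₂: 0 + 2(115.7) = 231.4
  H₂O: 0 + 3(115.7) = 347.1
Total out = 12.29 + 416.3 + 2872 + 231.4 + 347.1 = 3879 lbmol/h.

3880 lbmol/h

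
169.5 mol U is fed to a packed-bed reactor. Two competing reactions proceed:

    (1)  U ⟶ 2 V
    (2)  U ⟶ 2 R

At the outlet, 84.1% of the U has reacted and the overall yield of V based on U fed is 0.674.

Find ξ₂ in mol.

Yield of V: 2ξ₁ / 169.5 = 0.674 → ξ₁ = 57.12 mol.
Conversion of U: 1ξ₁ + 1ξ₂ = 0.841 × 169.5 = 142.5 → ξ₂ = 85.43 mol.
Outlet amounts (n = n₀ + Σ ν·ξ):
  U: 169.5 − 1(57.12) − 1(85.43) = 26.95
  V: 0 + 2(57.12) = 114.2
  R: 0 + 2(85.43) = 170.9

ξ₂ = 85.4 mol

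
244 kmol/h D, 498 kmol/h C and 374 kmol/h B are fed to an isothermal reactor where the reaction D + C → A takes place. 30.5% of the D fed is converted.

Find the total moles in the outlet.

1040 kmol/h

D reacted = 0.305 × 244 = 74.42 kmol/h; ν_D = −1, so ξ = 74.42/1 = 74.42 kmol/h.
Outlet amounts (n = n₀ + ν ξ):
  D: 244 − 1(74.42) = 169.6
  C: 498 − 1(74.42) = 423.6
  A: 0 + 1(74.42) = 74.42
  B: 374 (inert)
Total out = 169.6 + 423.6 + 74.42 + 374 = 1042 kmol/h.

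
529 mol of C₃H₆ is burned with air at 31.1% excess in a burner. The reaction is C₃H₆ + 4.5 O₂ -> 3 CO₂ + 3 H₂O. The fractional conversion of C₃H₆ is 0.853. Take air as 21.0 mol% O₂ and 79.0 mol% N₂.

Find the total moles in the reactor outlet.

Stoichiometric O₂ = 4.5 × 529 = 2380 mol; O₂ fed = 2380 × 1.311 = 3121 mol.
N₂ fed = 3121 × 79/21 = 11740 mol.
Fuel reacted = 0.853 × 529 → ξ = 451.2 mol.
Outlet (n = n₀ + ν ξ):
  C₃H₆: 529 − 1(451.2) = 77.76
  O₂: 3121 − 4.5(451.2) = 1090
  N₂: 11740 (inert)
  CO₂: 0 + 3(451.2) = 1354
  H₂O: 0 + 3(451.2) = 1354
Total out = 77.76 + 1090 + 11740 + 1354 + 1354 = 15620 mol.

15600 mol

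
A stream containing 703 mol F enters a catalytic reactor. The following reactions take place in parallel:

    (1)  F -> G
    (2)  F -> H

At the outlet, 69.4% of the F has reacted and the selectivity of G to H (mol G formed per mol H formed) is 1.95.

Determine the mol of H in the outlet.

Conversion of F: F consumed = 0.694 × 703 = 487.9 mol = 1ξ₁ + 1ξ₂.
Selectivity: 1ξ₁ / (1ξ₂) = 1.95 → ξ₁ = 1.95 ξ₂.
Substitute: (1·1.95 + 1) ξ₂ = 487.9 → ξ₂ = 165.4 mol, ξ₁ = 322.5 mol.
Outlet amounts (n = n₀ + Σ ν·ξ):
  F: 703 − 1(322.5) − 1(165.4) = 215.1
  G: 0 + 1(322.5) = 322.5
  H: 0 + 1(165.4) = 165.4

165 mol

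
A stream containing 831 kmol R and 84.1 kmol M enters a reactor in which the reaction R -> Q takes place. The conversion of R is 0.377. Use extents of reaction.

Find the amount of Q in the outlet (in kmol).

313 kmol

R reacted = 0.377 × 831 = 313.3 kmol; ν_R = −1, so ξ = 313.3/1 = 313.3 kmol.
Outlet amounts (n = n₀ + ν ξ):
  R: 831 − 1(313.3) = 517.7
  Q: 0 + 1(313.3) = 313.3
  M: 84.1 (inert)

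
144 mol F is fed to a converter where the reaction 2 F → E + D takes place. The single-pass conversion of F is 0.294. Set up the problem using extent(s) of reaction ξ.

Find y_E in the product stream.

0.147

F reacted = 0.294 × 144 = 42.34 mol; ν_F = −2, so ξ = 42.34/2 = 21.17 mol.
Outlet amounts (n = n₀ + ν ξ):
  F: 144 − 2(21.17) = 101.7
  E: 0 + 1(21.17) = 21.17
  D: 0 + 1(21.17) = 21.17
Total out = 144 mol; y_E = 21.17 / 144 = 0.147.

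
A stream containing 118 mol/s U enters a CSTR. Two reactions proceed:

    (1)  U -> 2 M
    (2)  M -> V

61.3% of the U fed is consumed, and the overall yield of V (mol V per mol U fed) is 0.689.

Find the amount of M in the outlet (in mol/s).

Conversion of U: U consumed = 1ξ₁ = 0.613 × 118 → ξ₁ = 72.33 mol/s.
Yield of V: 1ξ₂ / 118 = 0.689 → ξ₂ = 81.3 mol/s.
Outlet amounts (n = n₀ + Σ ν·ξ):
  U: 118 − 1(72.33) = 45.67
  M: 0 + 2(72.33) − 1(81.3) = 63.37
  V: 0 + 1(81.3) = 81.3

63.4 mol/s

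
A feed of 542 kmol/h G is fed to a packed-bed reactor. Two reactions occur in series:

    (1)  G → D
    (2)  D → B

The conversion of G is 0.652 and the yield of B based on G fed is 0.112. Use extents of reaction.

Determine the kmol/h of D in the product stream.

Conversion of G: G consumed = 1ξ₁ = 0.652 × 542 → ξ₁ = 353.4 kmol/h.
Yield of B: 1ξ₂ / 542 = 0.112 → ξ₂ = 60.7 kmol/h.
Outlet amounts (n = n₀ + Σ ν·ξ):
  G: 542 − 1(353.4) = 188.6
  D: 0 + 1(353.4) − 1(60.7) = 292.7
  B: 0 + 1(60.7) = 60.7

293 kmol/h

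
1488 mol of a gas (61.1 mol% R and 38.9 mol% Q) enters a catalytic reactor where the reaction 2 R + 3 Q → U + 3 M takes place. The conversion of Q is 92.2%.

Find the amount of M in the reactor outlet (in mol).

Q reacted = 0.922 × 578.8 = 533.7 mol; ν_Q = −3, so ξ = 533.7/3 = 177.9 mol.
Outlet amounts (n = n₀ + ν ξ):
  R: 909.2 − 2(177.9) = 553.4
  Q: 578.8 − 3(177.9) = 45.15
  U: 0 + 1(177.9) = 177.9
  M: 0 + 3(177.9) = 533.7

534 mol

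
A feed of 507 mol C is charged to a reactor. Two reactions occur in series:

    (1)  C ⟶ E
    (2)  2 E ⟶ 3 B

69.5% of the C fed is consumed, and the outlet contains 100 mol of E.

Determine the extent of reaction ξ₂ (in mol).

Conversion of C: C consumed = 1ξ₁ = 0.695 × 507 → ξ₁ = 352.4 mol.
E balance: n_E = 0 + 1ξ₁ − 2ξ₂ = 100 → ξ₂ = (1·352.4 − 100)/2 = 126.2 mol.
Outlet amounts (n = n₀ + Σ ν·ξ):
  C: 507 − 1(352.4) = 154.6
  E: 0 + 1(352.4) − 2(126.2) = 100
  B: 0 + 3(126.2) = 378.5

ξ₂ = 126 mol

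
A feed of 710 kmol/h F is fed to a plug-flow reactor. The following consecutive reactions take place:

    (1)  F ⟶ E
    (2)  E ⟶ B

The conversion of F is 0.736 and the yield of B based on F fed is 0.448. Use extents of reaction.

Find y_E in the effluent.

Conversion of F: F consumed = 1ξ₁ = 0.736 × 710 → ξ₁ = 522.6 kmol/h.
Yield of B: 1ξ₂ / 710 = 0.448 → ξ₂ = 318.1 kmol/h.
Outlet amounts (n = n₀ + Σ ν·ξ):
  F: 710 − 1(522.6) = 187.4
  E: 0 + 1(522.6) − 1(318.1) = 204.5
  B: 0 + 1(318.1) = 318.1
Total out = 710 kmol/h; y_E = 204.5 / 710 = 0.288.

0.288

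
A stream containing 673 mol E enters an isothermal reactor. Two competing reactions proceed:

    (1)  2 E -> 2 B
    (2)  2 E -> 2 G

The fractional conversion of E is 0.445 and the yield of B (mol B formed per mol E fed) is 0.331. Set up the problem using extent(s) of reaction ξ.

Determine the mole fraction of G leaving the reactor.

0.114

Yield of B: 2ξ₁ / 673 = 0.331 → ξ₁ = 111.4 mol.
Conversion of E: 2ξ₁ + 2ξ₂ = 0.445 × 673 = 299.5 → ξ₂ = 38.36 mol.
Outlet amounts (n = n₀ + Σ ν·ξ):
  E: 673 − 2(111.4) − 2(38.36) = 373.5
  B: 0 + 2(111.4) = 222.8
  G: 0 + 2(38.36) = 76.72
Total out = 673 mol; y_G = 76.72 / 673 = 0.114.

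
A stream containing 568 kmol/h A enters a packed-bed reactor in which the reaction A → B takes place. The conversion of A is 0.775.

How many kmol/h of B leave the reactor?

A reacted = 0.775 × 568 = 440.2 kmol/h; ν_A = −1, so ξ = 440.2/1 = 440.2 kmol/h.
Outlet amounts (n = n₀ + ν ξ):
  A: 568 − 1(440.2) = 127.8
  B: 0 + 1(440.2) = 440.2

440 kmol/h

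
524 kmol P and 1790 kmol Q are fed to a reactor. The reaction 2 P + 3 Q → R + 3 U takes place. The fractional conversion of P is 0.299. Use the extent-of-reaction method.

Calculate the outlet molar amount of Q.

P reacted = 0.299 × 524 = 156.7 kmol; ν_P = −2, so ξ = 156.7/2 = 78.34 kmol.
Outlet amounts (n = n₀ + ν ξ):
  P: 524 − 2(78.34) = 367.3
  Q: 1790 − 3(78.34) = 1555
  R: 0 + 1(78.34) = 78.34
  U: 0 + 3(78.34) = 235

1550 kmol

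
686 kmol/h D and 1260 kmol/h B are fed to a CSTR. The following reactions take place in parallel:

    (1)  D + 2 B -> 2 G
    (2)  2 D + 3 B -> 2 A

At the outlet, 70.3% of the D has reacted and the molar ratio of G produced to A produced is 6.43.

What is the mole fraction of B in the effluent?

0.251

Conversion of D: D consumed = 0.703 × 686 = 482.3 kmol/h = 1ξ₁ + 2ξ₂.
Selectivity: 2ξ₁ / (2ξ₂) = 6.43 → ξ₁ = 6.43 ξ₂.
Substitute: (1·6.43 + 2) ξ₂ = 482.3 → ξ₂ = 57.21 kmol/h, ξ₁ = 367.8 kmol/h.
Outlet amounts (n = n₀ + Σ ν·ξ):
  D: 686 − 1(367.8) − 2(57.21) = 203.7
  B: 1260 − 2(367.8) − 3(57.21) = 352.7
  G: 0 + 2(367.8) = 735.7
  A: 0 + 2(57.21) = 114.4
Total out = 1407 kmol/h; y_B = 352.7 / 1407 = 0.2508.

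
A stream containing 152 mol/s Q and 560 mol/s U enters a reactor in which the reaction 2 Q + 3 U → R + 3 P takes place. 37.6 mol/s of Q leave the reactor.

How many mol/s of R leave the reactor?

57.2 mol/s

For Q: n = n₀ − 2ξ → 37.6 = 152 − 2ξ, giving ξ = 57.2 mol/s.
Outlet amounts (n = n₀ + ν ξ):
  Q: 152 − 2(57.2) = 37.6
  U: 560 − 3(57.2) = 388.4
  R: 0 + 1(57.2) = 57.2
  P: 0 + 3(57.2) = 171.6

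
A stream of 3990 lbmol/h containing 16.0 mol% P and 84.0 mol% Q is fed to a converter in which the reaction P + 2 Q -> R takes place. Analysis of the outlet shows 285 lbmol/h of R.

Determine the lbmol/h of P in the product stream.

For R: n = n₀ + 1ξ → 285 = 0 + 1ξ, giving ξ = 285 lbmol/h.
Outlet amounts (n = n₀ + ν ξ):
  P: 638.4 − 1(285) = 353.4
  Q: 3352 − 2(285) = 2782
  R: 0 + 1(285) = 285

353 lbmol/h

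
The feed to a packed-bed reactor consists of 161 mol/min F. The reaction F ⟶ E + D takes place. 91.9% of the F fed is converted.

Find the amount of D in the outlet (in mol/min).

148 mol/min

F reacted = 0.919 × 161 = 148 mol/min; ν_F = −1, so ξ = 148/1 = 148 mol/min.
Outlet amounts (n = n₀ + ν ξ):
  F: 161 − 1(148) = 13.04
  E: 0 + 1(148) = 148
  D: 0 + 1(148) = 148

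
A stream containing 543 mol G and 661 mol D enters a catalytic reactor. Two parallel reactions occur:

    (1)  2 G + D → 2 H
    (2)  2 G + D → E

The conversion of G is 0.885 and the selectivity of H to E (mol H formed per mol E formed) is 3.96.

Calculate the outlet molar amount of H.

Conversion of G: G consumed = 0.885 × 543 = 480.6 mol = 2ξ₁ + 2ξ₂.
Selectivity: 2ξ₁ / (1ξ₂) = 3.96 → ξ₁ = 1.98 ξ₂.
Substitute: (2·1.98 + 2) ξ₂ = 480.6 → ξ₂ = 80.63 mol, ξ₁ = 159.6 mol.
Outlet amounts (n = n₀ + Σ ν·ξ):
  G: 543 − 2(159.6) − 2(80.63) = 62.44
  D: 661 − 1(159.6) − 1(80.63) = 420.7
  H: 0 + 2(159.6) = 319.3
  E: 0 + 1(80.63) = 80.63

319 mol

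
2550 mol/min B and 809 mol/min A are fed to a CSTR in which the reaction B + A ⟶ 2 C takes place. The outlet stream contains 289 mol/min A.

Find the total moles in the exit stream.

3360 mol/min

For A: n = n₀ − 1ξ → 289 = 809 − 1ξ, giving ξ = 520 mol/min.
Outlet amounts (n = n₀ + ν ξ):
  B: 2550 − 1(520) = 2030
  A: 809 − 1(520) = 289
  C: 0 + 2(520) = 1040
Total out = 2030 + 289 + 1040 = 3359 mol/min.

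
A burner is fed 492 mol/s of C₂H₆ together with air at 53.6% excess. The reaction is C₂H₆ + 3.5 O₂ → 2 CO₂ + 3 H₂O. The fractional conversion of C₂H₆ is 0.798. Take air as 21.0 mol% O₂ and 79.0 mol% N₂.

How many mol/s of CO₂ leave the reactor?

785 mol/s

Stoichiometric O₂ = 3.5 × 492 = 1722 mol/s; O₂ fed = 1722 × 1.536 = 2645 mol/s.
N₂ fed = 2645 × 79/21 = 9950 mol/s.
Fuel reacted = 0.798 × 492 → ξ = 392.6 mol/s.
Outlet (n = n₀ + ν ξ):
  C₂H₆: 492 − 1(392.6) = 99.38
  O₂: 2645 − 3.5(392.6) = 1271
  N₂: 9950 (inert)
  CO₂: 0 + 2(392.6) = 785.2
  H₂O: 0 + 3(392.6) = 1178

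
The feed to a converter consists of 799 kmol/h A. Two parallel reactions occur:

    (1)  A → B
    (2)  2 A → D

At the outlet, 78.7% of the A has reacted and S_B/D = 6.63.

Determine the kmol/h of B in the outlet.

Conversion of A: A consumed = 0.787 × 799 = 628.8 kmol/h = 1ξ₁ + 2ξ₂.
Selectivity: 1ξ₁ / (1ξ₂) = 6.63 → ξ₁ = 6.63 ξ₂.
Substitute: (1·6.63 + 2) ξ₂ = 628.8 → ξ₂ = 72.86 kmol/h, ξ₁ = 483.1 kmol/h.
Outlet amounts (n = n₀ + Σ ν·ξ):
  A: 799 − 1(483.1) − 2(72.86) = 170.2
  B: 0 + 1(483.1) = 483.1
  D: 0 + 1(72.86) = 72.86

483 kmol/h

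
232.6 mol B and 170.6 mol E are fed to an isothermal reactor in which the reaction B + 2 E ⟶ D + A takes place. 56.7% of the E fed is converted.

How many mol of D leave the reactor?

E reacted = 0.567 × 170.6 = 96.73 mol; ν_E = −2, so ξ = 96.73/2 = 48.37 mol.
Outlet amounts (n = n₀ + ν ξ):
  B: 232.6 − 1(48.37) = 184.2
  E: 170.6 − 2(48.37) = 73.87
  D: 0 + 1(48.37) = 48.37
  A: 0 + 1(48.37) = 48.37

48.4 mol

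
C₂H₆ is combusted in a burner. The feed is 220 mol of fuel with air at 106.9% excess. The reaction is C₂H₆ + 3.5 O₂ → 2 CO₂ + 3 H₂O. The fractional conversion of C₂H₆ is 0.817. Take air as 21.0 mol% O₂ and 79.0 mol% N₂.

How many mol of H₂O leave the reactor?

539 mol

Stoichiometric O₂ = 3.5 × 220 = 770 mol; O₂ fed = 770 × 2.069 = 1593 mol.
N₂ fed = 1593 × 79/21 = 5993 mol.
Fuel reacted = 0.817 × 220 → ξ = 179.7 mol.
Outlet (n = n₀ + ν ξ):
  C₂H₆: 220 − 1(179.7) = 40.26
  O₂: 1593 − 3.5(179.7) = 964
  N₂: 5993 (inert)
  CO₂: 0 + 2(179.7) = 359.5
  H₂O: 0 + 3(179.7) = 539.2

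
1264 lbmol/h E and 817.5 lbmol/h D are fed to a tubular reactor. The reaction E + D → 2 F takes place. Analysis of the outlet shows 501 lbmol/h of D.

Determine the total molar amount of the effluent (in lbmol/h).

For D: n = n₀ − 1ξ → 501 = 817.5 − 1ξ, giving ξ = 316.5 lbmol/h.
Outlet amounts (n = n₀ + ν ξ):
  E: 1264 − 1(316.5) = 947.5
  D: 817.5 − 1(316.5) = 501
  F: 0 + 2(316.5) = 633
Total out = 947.5 + 501 + 633 = 2082 lbmol/h.

2080 lbmol/h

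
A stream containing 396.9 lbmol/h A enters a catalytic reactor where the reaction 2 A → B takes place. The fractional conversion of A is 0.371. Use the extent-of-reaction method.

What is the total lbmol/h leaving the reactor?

A reacted = 0.371 × 396.9 = 147.2 lbmol/h; ν_A = −2, so ξ = 147.2/2 = 73.62 lbmol/h.
Outlet amounts (n = n₀ + ν ξ):
  A: 396.9 − 2(73.62) = 249.7
  B: 0 + 1(73.62) = 73.62
Total out = 249.7 + 73.62 = 323.3 lbmol/h.

323 lbmol/h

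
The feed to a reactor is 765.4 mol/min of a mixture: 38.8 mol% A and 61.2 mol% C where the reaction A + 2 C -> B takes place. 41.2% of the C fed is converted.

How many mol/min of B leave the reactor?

C reacted = 0.412 × 468.4 = 193 mol/min; ν_C = −2, so ξ = 193/2 = 96.5 mol/min.
Outlet amounts (n = n₀ + ν ξ):
  A: 297 − 1(96.5) = 200.5
  C: 468.4 − 2(96.5) = 275.4
  B: 0 + 1(96.5) = 96.5

96.5 mol/min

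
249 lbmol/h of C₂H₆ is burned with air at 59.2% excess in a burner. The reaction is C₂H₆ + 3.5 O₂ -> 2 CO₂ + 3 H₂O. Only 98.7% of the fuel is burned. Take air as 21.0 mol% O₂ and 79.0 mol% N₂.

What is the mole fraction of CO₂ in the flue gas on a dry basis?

Stoichiometric O₂ = 3.5 × 249 = 871.5 lbmol/h; O₂ fed = 871.5 × 1.592 = 1387 lbmol/h.
N₂ fed = 1387 × 79/21 = 5219 lbmol/h.
Fuel reacted = 0.987 × 249 → ξ = 245.8 lbmol/h.
Outlet (n = n₀ + ν ξ):
  C₂H₆: 249 − 1(245.8) = 3.237
  O₂: 1387 − 3.5(245.8) = 527.3
  N₂: 5219 (inert)
  CO₂: 0 + 2(245.8) = 491.5
  H₂O: 0 + 3(245.8) = 737.3
Dry total = 6241 lbmol/h; y_CO₂ (dry) = 491.5 / 6241 = 0.07875.

0.0788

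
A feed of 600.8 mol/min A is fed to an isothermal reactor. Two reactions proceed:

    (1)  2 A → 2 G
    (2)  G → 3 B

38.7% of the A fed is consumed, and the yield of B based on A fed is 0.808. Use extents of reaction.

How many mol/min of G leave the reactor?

Conversion of A: A consumed = 2ξ₁ = 0.387 × 600.8 → ξ₁ = 116.3 mol/min.
Yield of B: 3ξ₂ / 600.8 = 0.808 → ξ₂ = 161.8 mol/min.
Outlet amounts (n = n₀ + Σ ν·ξ):
  A: 600.8 − 2(116.3) = 368.3
  G: 0 + 2(116.3) − 1(161.8) = 70.69
  B: 0 + 3(161.8) = 485.4

70.7 mol/min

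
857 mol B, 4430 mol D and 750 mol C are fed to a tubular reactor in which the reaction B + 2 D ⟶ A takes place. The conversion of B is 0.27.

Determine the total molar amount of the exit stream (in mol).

B reacted = 0.27 × 857 = 231.4 mol; ν_B = −1, so ξ = 231.4/1 = 231.4 mol.
Outlet amounts (n = n₀ + ν ξ):
  B: 857 − 1(231.4) = 625.6
  D: 4430 − 2(231.4) = 3967
  A: 0 + 1(231.4) = 231.4
  C: 750 (inert)
Total out = 625.6 + 3967 + 231.4 + 750 = 5574 mol.

5570 mol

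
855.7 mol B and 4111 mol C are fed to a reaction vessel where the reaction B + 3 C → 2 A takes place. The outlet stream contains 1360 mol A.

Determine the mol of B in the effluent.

176 mol

For A: n = n₀ + 2ξ → 1360 = 0 + 2ξ, giving ξ = 680 mol.
Outlet amounts (n = n₀ + ν ξ):
  B: 855.7 − 1(680) = 175.7
  C: 4111 − 3(680) = 2071
  A: 0 + 2(680) = 1360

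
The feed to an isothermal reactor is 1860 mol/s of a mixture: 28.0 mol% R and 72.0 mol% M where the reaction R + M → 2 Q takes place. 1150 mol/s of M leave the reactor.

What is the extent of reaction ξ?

For M: n = n₀ − 1ξ → 1150 = 1339 − 1ξ, giving ξ = 189.2 mol/s.
Outlet amounts (n = n₀ + ν ξ):
  R: 520.8 − 1(189.2) = 331.6
  M: 1339 − 1(189.2) = 1150
  Q: 0 + 2(189.2) = 378.4

ξ = 189 mol/s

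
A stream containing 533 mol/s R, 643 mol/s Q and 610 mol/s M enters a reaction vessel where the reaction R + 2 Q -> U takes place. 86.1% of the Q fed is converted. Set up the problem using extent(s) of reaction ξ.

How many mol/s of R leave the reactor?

256 mol/s

Q reacted = 0.861 × 643 = 553.6 mol/s; ν_Q = −2, so ξ = 553.6/2 = 276.8 mol/s.
Outlet amounts (n = n₀ + ν ξ):
  R: 533 − 1(276.8) = 256.2
  Q: 643 − 2(276.8) = 89.38
  U: 0 + 1(276.8) = 276.8
  M: 610 (inert)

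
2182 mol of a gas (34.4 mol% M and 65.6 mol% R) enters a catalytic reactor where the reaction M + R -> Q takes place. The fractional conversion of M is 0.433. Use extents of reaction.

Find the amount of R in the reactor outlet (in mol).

M reacted = 0.433 × 750.6 = 325 mol; ν_M = −1, so ξ = 325/1 = 325 mol.
Outlet amounts (n = n₀ + ν ξ):
  M: 750.6 − 1(325) = 425.6
  R: 1431 − 1(325) = 1106
  Q: 0 + 1(325) = 325

1110 mol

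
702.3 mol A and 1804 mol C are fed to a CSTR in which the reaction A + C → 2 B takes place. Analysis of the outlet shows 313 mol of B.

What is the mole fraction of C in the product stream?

0.657

For B: n = n₀ + 2ξ → 313 = 0 + 2ξ, giving ξ = 156.5 mol.
Outlet amounts (n = n₀ + ν ξ):
  A: 702.3 − 1(156.5) = 545.8
  C: 1804 − 1(156.5) = 1648
  B: 0 + 2(156.5) = 313
Total out = 2506 mol; y_C = 1648 / 2506 = 0.6573.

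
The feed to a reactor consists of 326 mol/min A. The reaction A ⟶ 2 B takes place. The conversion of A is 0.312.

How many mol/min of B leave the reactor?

A reacted = 0.312 × 326 = 101.7 mol/min; ν_A = −1, so ξ = 101.7/1 = 101.7 mol/min.
Outlet amounts (n = n₀ + ν ξ):
  A: 326 − 1(101.7) = 224.3
  B: 0 + 2(101.7) = 203.4

203 mol/min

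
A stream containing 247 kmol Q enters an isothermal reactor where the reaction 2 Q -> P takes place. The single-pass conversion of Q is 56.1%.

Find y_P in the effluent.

Q reacted = 0.561 × 247 = 138.6 kmol; ν_Q = −2, so ξ = 138.6/2 = 69.28 kmol.
Outlet amounts (n = n₀ + ν ξ):
  Q: 247 − 2(69.28) = 108.4
  P: 0 + 1(69.28) = 69.28
Total out = 177.7 kmol; y_P = 69.28 / 177.7 = 0.3899.

0.39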